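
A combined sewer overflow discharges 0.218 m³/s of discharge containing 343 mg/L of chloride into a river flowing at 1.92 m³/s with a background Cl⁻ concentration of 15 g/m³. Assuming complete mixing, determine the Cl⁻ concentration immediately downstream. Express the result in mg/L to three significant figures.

Flow-weighted mixing gives C = (0.218·343 + 1.92·15) / (0.218 + 1.92) = 103.6/2.138 = 48.44 mg/L.

48.4 mg/L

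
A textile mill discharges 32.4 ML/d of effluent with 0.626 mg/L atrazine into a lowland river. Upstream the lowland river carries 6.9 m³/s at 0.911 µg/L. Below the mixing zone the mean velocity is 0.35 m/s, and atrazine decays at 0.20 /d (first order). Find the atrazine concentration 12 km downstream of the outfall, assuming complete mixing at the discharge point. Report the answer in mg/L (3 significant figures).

0.0306 mg/L

32.4 ML/d = 0.375 m³/s.
0.911 µg/L = 0.000911 mg/L.
After complete mixing, C₀ = (0.375·0.626 + 6.9·0.000911) / 7.275 = 0.03313 mg/L.
Travel time t = 1.2e+04 m / 0.35 m/s = 3.429e+04 s = 0.3968 d.
C = 0.03313·exp(−0.20·0.3968) = 0.03313·0.9237 = 0.0306 mg/L.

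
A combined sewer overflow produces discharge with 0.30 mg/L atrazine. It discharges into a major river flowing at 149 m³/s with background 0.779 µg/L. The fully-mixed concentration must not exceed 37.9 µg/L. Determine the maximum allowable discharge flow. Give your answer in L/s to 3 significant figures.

0.779 µg/L = 0.000779 mg/L.
37.9 µg/L = 0.0379 mg/L.
Mass balance at complete mixing: C_std·(Q_w + Q_r) = Q_w·C_e + Q_r·C_b.
Rearranging, Q_w = Q_r·(C_std − C_b)/(C_e − C_std) = 149·(0.0379 − 0.000779) / (0.3 − 0.0379) = 21.1 m³/s.
= 2.11e+04 L/s.

21100 L/s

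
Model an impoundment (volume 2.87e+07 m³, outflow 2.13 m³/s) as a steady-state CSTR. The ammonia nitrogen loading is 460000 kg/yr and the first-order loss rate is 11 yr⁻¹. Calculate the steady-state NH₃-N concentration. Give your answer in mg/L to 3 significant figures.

Outflow Q = 2.13 m³/s × 3.156e+07 s/yr = 6.722e+07 m³/yr.
Steady-state CSTR mass balance: W = Q·C + k·V·C, so C = W/(Q + kV).
Q + kV = 6.722e+07 + 11·2.87e+07 = 3.829e+08 m³/yr.
C = 460000/3.829e+08 = 0.001201 kg/m³ = 1.201 mg/L.

1.20 mg/L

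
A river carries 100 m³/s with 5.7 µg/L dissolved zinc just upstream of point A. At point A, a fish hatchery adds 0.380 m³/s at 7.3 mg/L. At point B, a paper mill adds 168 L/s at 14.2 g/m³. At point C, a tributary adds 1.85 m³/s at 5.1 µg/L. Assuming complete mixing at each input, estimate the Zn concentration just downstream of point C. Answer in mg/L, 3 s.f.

0.0560 mg/L

5.7 µg/L = 0.0057 mg/L.
After input A: C = (100·0.0057 + 0.38·7.3) / 100.4 = 0.03331 mg/L.
168 L/s = 0.168 m³/s.
After input B: C = (100.4·0.03331 + 0.168·14.2) / 100.5 = 0.05698 mg/L.
5.1 µg/L = 0.0051 mg/L.
After input C: C = (100.5·0.05698 + 1.85·0.0051) / 102.4 = 0.05605 mg/L.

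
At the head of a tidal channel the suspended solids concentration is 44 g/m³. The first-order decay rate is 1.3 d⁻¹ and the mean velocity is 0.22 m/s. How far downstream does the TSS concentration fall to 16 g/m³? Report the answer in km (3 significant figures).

From C = C₀·e^(−kt), t = ln(C₀/C)/k = ln(44/16)/1.3 = 1.012/1.3 = 0.7782 d.
Distance = v·t = 0.22 m/s × 6.723e+04 s = 1.479e+04 m = 14.79 km.

14.8 km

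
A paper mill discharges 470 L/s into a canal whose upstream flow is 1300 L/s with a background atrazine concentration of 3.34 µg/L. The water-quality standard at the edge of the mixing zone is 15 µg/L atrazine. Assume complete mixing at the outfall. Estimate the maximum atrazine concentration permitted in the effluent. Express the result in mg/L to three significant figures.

470 L/s = 0.47 m³/s.
1300 L/s = 1.3 m³/s.
3.34 µg/L = 0.00334 mg/L.
15 µg/L = 0.015 mg/L.
Mass balance: 0.015·1.77 = 0.47·Cₑ + 1.3·0.00334.
Cₑ = (0.02655 − 0.004342) / 0.47 = 0.04725 mg/L.

0.0473 mg/L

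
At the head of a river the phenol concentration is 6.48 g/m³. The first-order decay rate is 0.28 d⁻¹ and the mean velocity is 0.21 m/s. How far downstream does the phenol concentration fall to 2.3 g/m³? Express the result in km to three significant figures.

67.1 km

From C = C₀·e^(−kt), t = ln(C₀/C)/k = ln(6.48/2.3)/0.28 = 1.036/0.28 = 3.699 d.
Distance = v·t = 0.21 m/s × 3.196e+05 s = 6.712e+04 m = 67.12 km.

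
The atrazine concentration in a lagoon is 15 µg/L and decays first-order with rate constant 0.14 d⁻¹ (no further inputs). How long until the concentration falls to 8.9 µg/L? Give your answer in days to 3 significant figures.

3.73 d

t = ln(C₀/C)/k = ln(15/8.9)/0.14 = 0.522/0.14 = 3.729 d.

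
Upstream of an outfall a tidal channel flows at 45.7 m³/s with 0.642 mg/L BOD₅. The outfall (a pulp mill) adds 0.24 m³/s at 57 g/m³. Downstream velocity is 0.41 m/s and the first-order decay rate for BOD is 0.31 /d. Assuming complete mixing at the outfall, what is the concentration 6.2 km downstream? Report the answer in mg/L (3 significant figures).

After complete mixing, C₀ = (0.24·57 + 45.7·0.642) / 45.94 = 0.9364 mg/L.
Travel time t = 6200 m / 0.41 m/s = 1.512e+04 s = 0.175 d.
C = 0.9364·exp(−0.31·0.175) = 0.9364·0.9472 = 0.887 mg/L.

0.887 mg/L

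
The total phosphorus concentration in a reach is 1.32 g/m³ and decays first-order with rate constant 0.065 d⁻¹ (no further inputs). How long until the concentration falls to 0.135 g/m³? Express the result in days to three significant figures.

t = ln(C₀/C)/k = ln(1.32/0.135)/0.065 = 2.28/0.065 = 35.08 d.

35.1 d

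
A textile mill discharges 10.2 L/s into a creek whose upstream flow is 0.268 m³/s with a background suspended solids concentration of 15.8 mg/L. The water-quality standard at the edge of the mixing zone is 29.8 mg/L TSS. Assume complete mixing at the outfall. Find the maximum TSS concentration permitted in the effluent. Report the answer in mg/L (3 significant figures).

398 mg/L

10.2 L/s = 0.0102 m³/s.
Mass balance: 29.8·0.2782 = 0.0102·Cₑ + 0.268·15.8.
Cₑ = (8.29 − 4.234) / 0.0102 = 397.6 mg/L.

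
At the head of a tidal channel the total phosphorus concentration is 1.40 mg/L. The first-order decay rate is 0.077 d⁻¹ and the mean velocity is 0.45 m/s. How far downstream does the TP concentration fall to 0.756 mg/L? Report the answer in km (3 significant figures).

311 km

From C = C₀·e^(−kt), t = ln(C₀/C)/k = ln(1.40/0.756)/0.077 = 0.6162/0.077 = 8.002 d.
Distance = v·t = 0.45 m/s × 6.914e+05 s = 3.111e+05 m = 311.1 km.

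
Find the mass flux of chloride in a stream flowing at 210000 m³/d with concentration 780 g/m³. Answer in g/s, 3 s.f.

1900 g/s

210000 m³/d = 2.431 m³/s.
Mass flux = Q·C = 2.431 m³/s × 780 g/m³ = 1896 g/s.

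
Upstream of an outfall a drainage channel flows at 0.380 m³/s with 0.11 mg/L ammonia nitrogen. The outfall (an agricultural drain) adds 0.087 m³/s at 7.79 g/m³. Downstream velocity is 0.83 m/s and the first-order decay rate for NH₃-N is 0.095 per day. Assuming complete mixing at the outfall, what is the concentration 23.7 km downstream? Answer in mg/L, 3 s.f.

1.49 mg/L

After complete mixing, C₀ = (0.087·7.79 + 0.38·0.11) / 0.467 = 1.541 mg/L.
Travel time t = 2.37e+04 m / 0.83 m/s = 2.855e+04 s = 0.3305 d.
C = 1.541·exp(−0.095·0.3305) = 1.541·0.9691 = 1.493 mg/L.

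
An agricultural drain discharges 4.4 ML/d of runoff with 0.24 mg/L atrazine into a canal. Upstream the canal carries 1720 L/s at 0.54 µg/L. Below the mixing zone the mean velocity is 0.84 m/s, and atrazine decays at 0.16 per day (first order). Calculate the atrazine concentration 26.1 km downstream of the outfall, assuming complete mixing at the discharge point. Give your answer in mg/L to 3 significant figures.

0.00701 mg/L

4.4 ML/d = 0.05093 m³/s.
1720 L/s = 1.72 m³/s.
0.54 µg/L = 0.00054 mg/L.
After complete mixing, C₀ = (0.05093·0.24 + 1.72·0.00054) / 1.771 = 0.007426 mg/L.
Travel time t = 2.61e+04 m / 0.84 m/s = 3.107e+04 s = 0.3596 d.
C = 0.007426·exp(−0.16·0.3596) = 0.007426·0.9441 = 0.007011 mg/L.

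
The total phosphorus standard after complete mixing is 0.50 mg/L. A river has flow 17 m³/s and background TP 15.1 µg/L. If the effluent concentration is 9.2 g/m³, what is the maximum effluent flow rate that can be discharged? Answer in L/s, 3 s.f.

948 L/s

15.1 µg/L = 0.0151 mg/L.
Mass balance at complete mixing: C_std·(Q_w + Q_r) = Q_w·C_e + Q_r·C_b.
Rearranging, Q_w = Q_r·(C_std − C_b)/(C_e − C_std) = 17·(0.5 − 0.0151) / (9.2 − 0.5) = 0.9475 m³/s.
= 947.5 L/s.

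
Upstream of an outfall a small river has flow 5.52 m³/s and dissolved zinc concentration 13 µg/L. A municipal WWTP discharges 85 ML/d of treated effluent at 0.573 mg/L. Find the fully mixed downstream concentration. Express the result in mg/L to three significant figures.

0.0977 mg/L

85 ML/d = 0.9838 m³/s.
13 µg/L = 0.013 mg/L.
Flow-weighted mixing gives C = (0.9838·0.573 + 5.52·0.013) / (0.9838 + 5.52) = 0.6355/6.504 = 0.09771 mg/L.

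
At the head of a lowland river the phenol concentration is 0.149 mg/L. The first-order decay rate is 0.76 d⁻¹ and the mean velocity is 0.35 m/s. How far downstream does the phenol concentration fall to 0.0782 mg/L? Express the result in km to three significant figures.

25.7 km

From C = C₀·e^(−kt), t = ln(C₀/C)/k = ln(0.149/0.0782)/0.76 = 0.6447/0.76 = 0.8483 d.
Distance = v·t = 0.35 m/s × 7.329e+04 s = 2.565e+04 m = 25.65 km.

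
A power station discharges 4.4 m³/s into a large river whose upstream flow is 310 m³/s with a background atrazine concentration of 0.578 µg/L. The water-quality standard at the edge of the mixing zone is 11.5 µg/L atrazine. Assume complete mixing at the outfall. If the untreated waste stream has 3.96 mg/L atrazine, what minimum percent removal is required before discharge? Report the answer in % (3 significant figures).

0.578 µg/L = 0.000578 mg/L.
11.5 µg/L = 0.0115 mg/L.
Mass balance: 0.0115·314.4 = 4.4·Cₑ + 310·0.000578.
Cₑ = (3.616 − 0.1792) / 4.4 = 0.781 mg/L.
Required removal = 1 − 0.781/3.96 = 80.28 %.

80.3 %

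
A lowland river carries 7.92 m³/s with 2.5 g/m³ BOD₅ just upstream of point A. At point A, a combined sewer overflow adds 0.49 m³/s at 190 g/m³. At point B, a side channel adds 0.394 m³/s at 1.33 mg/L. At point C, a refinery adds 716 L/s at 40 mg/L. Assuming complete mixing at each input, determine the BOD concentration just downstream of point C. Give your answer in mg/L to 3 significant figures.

After input A: C = (7.92·2.5 + 0.49·190) / 8.41 = 13.42 mg/L.
After input B: C = (8.41·13.42 + 0.394·1.33) / 8.804 = 12.88 mg/L.
716 L/s = 0.716 m³/s.
After input C: C = (8.804·12.88 + 0.716·40) / 9.52 = 14.92 mg/L.

14.9 mg/L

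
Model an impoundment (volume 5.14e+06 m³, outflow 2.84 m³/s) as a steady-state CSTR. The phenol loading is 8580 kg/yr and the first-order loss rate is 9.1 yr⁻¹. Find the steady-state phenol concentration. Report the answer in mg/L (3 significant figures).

0.0629 mg/L

Outflow Q = 2.84 m³/s × 3.156e+07 s/yr = 8.962e+07 m³/yr.
Steady-state CSTR mass balance: W = Q·C + k·V·C, so C = W/(Q + kV).
Q + kV = 8.962e+07 + 9.1·5.14e+06 = 1.364e+08 m³/yr.
C = 8580/1.364e+08 = 6.29e-05 kg/m³ = 0.0629 mg/L.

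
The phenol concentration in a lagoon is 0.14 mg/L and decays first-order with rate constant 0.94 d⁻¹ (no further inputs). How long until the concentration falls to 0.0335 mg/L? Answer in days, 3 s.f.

t = ln(C₀/C)/k = ln(0.14/0.0335)/0.94 = 1.43/0.94 = 1.521 d.

1.52 d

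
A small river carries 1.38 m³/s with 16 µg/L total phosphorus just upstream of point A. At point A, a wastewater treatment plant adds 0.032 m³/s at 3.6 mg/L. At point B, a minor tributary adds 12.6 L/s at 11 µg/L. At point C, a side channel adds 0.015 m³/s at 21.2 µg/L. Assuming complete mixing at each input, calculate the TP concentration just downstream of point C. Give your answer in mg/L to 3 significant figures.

0.0957 mg/L

16 µg/L = 0.016 mg/L.
After input A: C = (1.38·0.016 + 0.032·3.6) / 1.412 = 0.09722 mg/L.
12.6 L/s = 0.0126 m³/s.
11 µg/L = 0.011 mg/L.
After input B: C = (1.412·0.09722 + 0.0126·0.011) / 1.425 = 0.09646 mg/L.
21.2 µg/L = 0.0212 mg/L.
After input C: C = (1.425·0.09646 + 0.015·0.0212) / 1.44 = 0.09568 mg/L.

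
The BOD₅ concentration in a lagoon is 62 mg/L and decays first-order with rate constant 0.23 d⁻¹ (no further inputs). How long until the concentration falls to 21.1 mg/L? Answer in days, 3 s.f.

t = ln(C₀/C)/k = ln(62/21.1)/0.23 = 1.078/0.23 = 4.686 d.

4.69 d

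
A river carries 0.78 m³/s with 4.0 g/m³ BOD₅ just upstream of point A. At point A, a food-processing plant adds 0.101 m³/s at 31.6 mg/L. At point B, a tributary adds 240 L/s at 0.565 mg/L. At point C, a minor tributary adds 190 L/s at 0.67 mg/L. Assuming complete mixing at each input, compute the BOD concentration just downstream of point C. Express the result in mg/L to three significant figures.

After input A: C = (0.78·4 + 0.101·31.6) / 0.881 = 7.164 mg/L.
240 L/s = 0.24 m³/s.
After input B: C = (0.881·7.164 + 0.24·0.565) / 1.121 = 5.751 mg/L.
190 L/s = 0.19 m³/s.
After input C: C = (1.121·5.751 + 0.19·0.67) / 1.311 = 5.015 mg/L.

5.01 mg/L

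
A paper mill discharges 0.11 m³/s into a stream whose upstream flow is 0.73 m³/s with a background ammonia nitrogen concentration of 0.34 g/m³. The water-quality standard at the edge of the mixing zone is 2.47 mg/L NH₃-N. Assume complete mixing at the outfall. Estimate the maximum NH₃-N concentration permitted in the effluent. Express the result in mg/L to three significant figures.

16.6 mg/L

Mass balance: 2.47·0.84 = 0.11·Cₑ + 0.73·0.34.
Cₑ = (2.075 − 0.2482) / 0.11 = 16.61 mg/L.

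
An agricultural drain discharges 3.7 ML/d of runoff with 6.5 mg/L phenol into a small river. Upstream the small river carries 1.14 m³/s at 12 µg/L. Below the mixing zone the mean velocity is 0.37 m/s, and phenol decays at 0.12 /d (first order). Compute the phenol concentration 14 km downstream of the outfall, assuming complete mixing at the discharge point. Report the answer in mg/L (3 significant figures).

3.7 ML/d = 0.04282 m³/s.
12 µg/L = 0.012 mg/L.
After complete mixing, C₀ = (0.04282·6.5 + 1.14·0.012) / 1.183 = 0.2469 mg/L.
Travel time t = 1.4e+04 m / 0.37 m/s = 3.784e+04 s = 0.4379 d.
C = 0.2469·exp(−0.12·0.4379) = 0.2469·0.9488 = 0.2343 mg/L.

0.234 mg/L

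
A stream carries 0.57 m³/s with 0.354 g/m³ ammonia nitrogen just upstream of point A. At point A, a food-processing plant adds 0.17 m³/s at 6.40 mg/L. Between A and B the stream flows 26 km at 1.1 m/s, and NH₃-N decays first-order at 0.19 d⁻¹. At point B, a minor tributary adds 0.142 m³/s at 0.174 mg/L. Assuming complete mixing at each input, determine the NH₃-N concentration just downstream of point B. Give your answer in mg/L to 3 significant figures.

1.42 mg/L

After input A: C = (0.57·0.354 + 0.17·6.4) / 0.74 = 1.743 mg/L.
Over the 26 km reach to input B (t = 2.364e+04 s = 0.2736 d), decay gives C = 1.743·exp(−0.19·0.2736) = 1.655 mg/L.
After input B: C = (0.74·1.655 + 0.142·0.174) / 0.882 = 1.416 mg/L.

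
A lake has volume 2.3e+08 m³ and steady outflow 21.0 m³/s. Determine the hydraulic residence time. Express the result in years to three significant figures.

0.347 yr

Q = 21.0 m³/s × 3.156e+07 s/yr = 6.627e+08 m³/yr.
Hydraulic residence time τ = V/Q = 2.3e+08/6.627e+08 = 0.3471 yr.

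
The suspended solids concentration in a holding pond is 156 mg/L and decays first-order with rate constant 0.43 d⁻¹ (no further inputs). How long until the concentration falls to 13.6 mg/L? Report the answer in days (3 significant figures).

5.67 d

t = ln(C₀/C)/k = ln(156/13.6)/0.43 = 2.44/0.43 = 5.674 d.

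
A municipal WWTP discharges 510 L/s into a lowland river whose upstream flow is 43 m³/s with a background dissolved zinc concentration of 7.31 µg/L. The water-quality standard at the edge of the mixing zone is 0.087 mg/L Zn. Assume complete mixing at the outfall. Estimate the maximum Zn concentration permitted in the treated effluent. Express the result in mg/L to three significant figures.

510 L/s = 0.51 m³/s.
7.31 µg/L = 0.00731 mg/L.
Mass balance: 0.087·43.51 = 0.51·Cₑ + 43·0.00731.
Cₑ = (3.785 − 0.3143) / 0.51 = 6.806 mg/L.

6.81 mg/L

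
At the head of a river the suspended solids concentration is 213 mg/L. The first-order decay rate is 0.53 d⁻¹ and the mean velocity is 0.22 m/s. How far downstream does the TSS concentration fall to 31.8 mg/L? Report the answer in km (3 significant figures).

From C = C₀·e^(−kt), t = ln(C₀/C)/k = ln(213/31.8)/0.53 = 1.902/0.53 = 3.588 d.
Distance = v·t = 0.22 m/s × 3.1e+05 s = 6.821e+04 m = 68.21 km.

68.2 km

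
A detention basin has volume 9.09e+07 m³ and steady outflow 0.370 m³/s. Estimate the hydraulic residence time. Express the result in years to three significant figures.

Q = 0.370 m³/s × 3.156e+07 s/yr = 1.168e+07 m³/yr.
Hydraulic residence time τ = V/Q = 9.09e+07/1.168e+07 = 7.785 yr.

7.78 yr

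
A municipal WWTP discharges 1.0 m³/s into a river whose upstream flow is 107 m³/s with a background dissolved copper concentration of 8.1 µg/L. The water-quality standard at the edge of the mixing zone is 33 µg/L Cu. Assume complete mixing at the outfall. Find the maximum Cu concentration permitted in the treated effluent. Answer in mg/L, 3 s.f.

8.1 µg/L = 0.0081 mg/L.
33 µg/L = 0.033 mg/L.
Mass balance: 0.033·108 = 1·Cₑ + 107·0.0081.
Cₑ = (3.564 − 0.8667) / 1 = 2.697 mg/L.

2.70 mg/L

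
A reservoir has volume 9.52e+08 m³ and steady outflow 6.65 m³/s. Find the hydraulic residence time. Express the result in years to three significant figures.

4.54 yr

Q = 6.65 m³/s × 3.156e+07 s/yr = 2.099e+08 m³/yr.
Hydraulic residence time τ = V/Q = 9.52e+08/2.099e+08 = 4.536 yr.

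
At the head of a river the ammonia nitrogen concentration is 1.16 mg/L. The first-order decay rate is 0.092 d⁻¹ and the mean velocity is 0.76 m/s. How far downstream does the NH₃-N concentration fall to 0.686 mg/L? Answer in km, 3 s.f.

375 km

From C = C₀·e^(−kt), t = ln(C₀/C)/k = ln(1.16/0.686)/0.092 = 0.5253/0.092 = 5.71 d.
Distance = v·t = 0.76 m/s × 4.933e+05 s = 3.749e+05 m = 374.9 km.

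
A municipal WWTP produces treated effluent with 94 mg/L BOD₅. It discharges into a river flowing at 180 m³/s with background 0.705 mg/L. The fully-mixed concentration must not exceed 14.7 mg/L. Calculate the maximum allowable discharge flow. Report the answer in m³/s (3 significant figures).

31.8 m³/s

Mass balance at complete mixing: C_std·(Q_w + Q_r) = Q_w·C_e + Q_r·C_b.
Rearranging, Q_w = Q_r·(C_std − C_b)/(C_e − C_std) = 180·(14.7 − 0.705) / (94 − 14.7) = 31.77 m³/s.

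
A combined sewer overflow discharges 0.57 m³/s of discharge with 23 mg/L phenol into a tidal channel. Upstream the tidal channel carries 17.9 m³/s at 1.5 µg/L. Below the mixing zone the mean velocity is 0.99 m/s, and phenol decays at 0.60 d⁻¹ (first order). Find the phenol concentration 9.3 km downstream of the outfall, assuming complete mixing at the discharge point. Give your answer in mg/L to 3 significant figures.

1.5 µg/L = 0.0015 mg/L.
After complete mixing, C₀ = (0.57·23 + 17.9·0.0015) / 18.47 = 0.7113 mg/L.
Travel time t = 9300 m / 0.99 m/s = 9394 s = 0.1087 d.
C = 0.7113·exp(−0.60·0.1087) = 0.7113·0.9368 = 0.6663 mg/L.

0.666 mg/L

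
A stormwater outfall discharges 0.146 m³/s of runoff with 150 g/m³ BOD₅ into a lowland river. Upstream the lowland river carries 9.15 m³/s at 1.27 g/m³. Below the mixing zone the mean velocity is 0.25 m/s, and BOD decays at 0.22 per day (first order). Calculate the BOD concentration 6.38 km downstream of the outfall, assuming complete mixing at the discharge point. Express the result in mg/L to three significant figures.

After complete mixing, C₀ = (0.146·150 + 9.15·1.27) / 9.296 = 3.606 mg/L.
Travel time t = 6380 m / 0.25 m/s = 2.552e+04 s = 0.2954 d.
C = 3.606·exp(−0.22·0.2954) = 3.606·0.9371 = 3.379 mg/L.

3.38 mg/L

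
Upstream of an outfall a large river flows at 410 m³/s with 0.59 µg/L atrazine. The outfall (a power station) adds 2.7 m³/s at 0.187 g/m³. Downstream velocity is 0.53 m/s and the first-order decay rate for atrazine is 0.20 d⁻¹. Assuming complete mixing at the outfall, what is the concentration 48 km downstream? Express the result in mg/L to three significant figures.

0.59 µg/L = 0.00059 mg/L.
After complete mixing, C₀ = (2.7·0.187 + 410·0.00059) / 412.7 = 0.00181 mg/L.
Travel time t = 4.8e+04 m / 0.53 m/s = 9.057e+04 s = 1.048 d.
C = 0.00181·exp(−0.20·1.048) = 0.00181·0.8109 = 0.001467 mg/L.

0.00147 mg/L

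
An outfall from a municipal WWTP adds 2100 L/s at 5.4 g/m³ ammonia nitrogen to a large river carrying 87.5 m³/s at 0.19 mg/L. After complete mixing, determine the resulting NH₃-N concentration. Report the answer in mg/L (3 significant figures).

2100 L/s = 2.1 m³/s.
Flow-weighted mixing gives C = (2.1·5.4 + 87.5·0.19) / (2.1 + 87.5) = 27.97/89.6 = 0.3121 mg/L.

0.312 mg/L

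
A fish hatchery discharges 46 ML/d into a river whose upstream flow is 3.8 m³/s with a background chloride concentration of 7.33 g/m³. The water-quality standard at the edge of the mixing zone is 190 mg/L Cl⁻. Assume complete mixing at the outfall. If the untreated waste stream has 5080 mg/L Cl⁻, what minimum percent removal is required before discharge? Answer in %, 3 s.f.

70.6 %

46 ML/d = 0.5324 m³/s.
Mass balance: 190·4.332 = 0.5324·Cₑ + 3.8·7.33.
Cₑ = (823.2 − 27.85) / 0.5324 = 1494 mg/L.
Required removal = 1 − 1494/5080 = 70.59 %.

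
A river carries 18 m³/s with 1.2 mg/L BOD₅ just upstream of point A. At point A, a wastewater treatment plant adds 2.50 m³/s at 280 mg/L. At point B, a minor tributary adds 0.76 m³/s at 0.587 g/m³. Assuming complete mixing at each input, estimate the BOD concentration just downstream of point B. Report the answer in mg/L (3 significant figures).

34.0 mg/L

After input A: C = (18·1.2 + 2.5·280) / 20.5 = 35.2 mg/L.
After input B: C = (20.5·35.2 + 0.76·0.587) / 21.26 = 33.96 mg/L.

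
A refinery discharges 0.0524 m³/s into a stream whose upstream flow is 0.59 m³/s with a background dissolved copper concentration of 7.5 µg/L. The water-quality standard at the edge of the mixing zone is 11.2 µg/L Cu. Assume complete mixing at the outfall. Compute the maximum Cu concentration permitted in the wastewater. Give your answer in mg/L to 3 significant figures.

0.0529 mg/L

7.5 µg/L = 0.0075 mg/L.
11.2 µg/L = 0.0112 mg/L.
Mass balance: 0.0112·0.6424 = 0.0524·Cₑ + 0.59·0.0075.
Cₑ = (0.007195 − 0.004425) / 0.0524 = 0.05286 mg/L.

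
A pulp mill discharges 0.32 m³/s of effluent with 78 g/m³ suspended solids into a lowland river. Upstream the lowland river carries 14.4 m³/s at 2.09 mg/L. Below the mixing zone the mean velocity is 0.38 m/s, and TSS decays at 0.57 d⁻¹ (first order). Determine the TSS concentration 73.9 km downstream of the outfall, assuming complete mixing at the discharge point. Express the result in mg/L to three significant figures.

After complete mixing, C₀ = (0.32·78 + 14.4·2.09) / 14.72 = 3.74 mg/L.
Travel time t = 7.39e+04 m / 0.38 m/s = 1.945e+05 s = 2.251 d.
C = 3.74·exp(−0.57·2.251) = 3.74·0.2772 = 1.037 mg/L.

1.04 mg/L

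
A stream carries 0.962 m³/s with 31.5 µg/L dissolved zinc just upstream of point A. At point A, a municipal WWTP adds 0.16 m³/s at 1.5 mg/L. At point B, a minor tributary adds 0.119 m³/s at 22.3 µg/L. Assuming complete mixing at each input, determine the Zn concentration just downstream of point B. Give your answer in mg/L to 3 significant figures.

31.5 µg/L = 0.0315 mg/L.
After input A: C = (0.962·0.0315 + 0.16·1.5) / 1.122 = 0.2409 mg/L.
22.3 µg/L = 0.0223 mg/L.
After input B: C = (1.122·0.2409 + 0.119·0.0223) / 1.241 = 0.2199 mg/L.

0.220 mg/L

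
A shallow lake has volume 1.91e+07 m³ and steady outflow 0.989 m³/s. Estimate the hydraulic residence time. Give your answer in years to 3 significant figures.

Q = 0.989 m³/s × 3.156e+07 s/yr = 3.121e+07 m³/yr.
Hydraulic residence time τ = V/Q = 1.91e+07/3.121e+07 = 0.612 yr.

0.612 yr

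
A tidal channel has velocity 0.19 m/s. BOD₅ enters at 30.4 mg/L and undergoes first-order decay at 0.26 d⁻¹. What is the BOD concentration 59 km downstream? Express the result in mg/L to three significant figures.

Travel time t = 59 km / 0.19 m/s = 5.9e+04/0.19 = 3.105e+05 s = 3.594 d.
First-order decay: C = 30.4·exp(−0.26·3.594) = 30.4·0.3928 = 11.94 mg/L.

11.9 mg/L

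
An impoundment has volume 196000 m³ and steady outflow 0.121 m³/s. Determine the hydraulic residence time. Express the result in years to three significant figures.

0.0513 yr

Q = 0.121 m³/s × 3.156e+07 s/yr = 3.818e+06 m³/yr.
Hydraulic residence time τ = V/Q = 196000/3.818e+06 = 0.05133 yr.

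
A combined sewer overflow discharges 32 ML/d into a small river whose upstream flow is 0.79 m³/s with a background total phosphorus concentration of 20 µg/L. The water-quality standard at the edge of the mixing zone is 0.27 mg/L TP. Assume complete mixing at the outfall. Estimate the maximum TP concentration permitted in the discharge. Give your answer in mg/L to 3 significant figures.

0.803 mg/L

32 ML/d = 0.3704 m³/s.
20 µg/L = 0.02 mg/L.
Mass balance: 0.27·1.16 = 0.3704·Cₑ + 0.79·0.02.
Cₑ = (0.3133 − 0.0158) / 0.3704 = 0.8033 mg/L.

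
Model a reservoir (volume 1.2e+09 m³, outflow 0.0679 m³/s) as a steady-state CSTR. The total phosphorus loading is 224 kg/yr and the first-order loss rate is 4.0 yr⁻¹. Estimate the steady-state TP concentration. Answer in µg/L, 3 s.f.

0.0466 µg/L

Outflow Q = 0.0679 m³/s × 3.156e+07 s/yr = 2.143e+06 m³/yr.
Steady-state CSTR mass balance: W = Q·C + k·V·C, so C = W/(Q + kV).
Q + kV = 2.143e+06 + 4.0·1.2e+09 = 4.802e+09 m³/yr.
C = 224/4.802e+09 = 4.665e-08 kg/m³ = 4.665e-05 mg/L = 0.04665 µg/L.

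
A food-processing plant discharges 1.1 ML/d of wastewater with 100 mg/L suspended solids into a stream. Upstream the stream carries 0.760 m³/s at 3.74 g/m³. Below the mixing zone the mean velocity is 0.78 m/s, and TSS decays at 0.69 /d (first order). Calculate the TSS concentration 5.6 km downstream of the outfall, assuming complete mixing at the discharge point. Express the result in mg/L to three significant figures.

1.1 ML/d = 0.01273 m³/s.
After complete mixing, C₀ = (0.01273·100 + 0.76·3.74) / 0.7727 = 5.326 mg/L.
Travel time t = 5600 m / 0.78 m/s = 7179 s = 0.0831 d.
C = 5.326·exp(−0.69·0.0831) = 5.326·0.9443 = 5.029 mg/L.

5.03 mg/L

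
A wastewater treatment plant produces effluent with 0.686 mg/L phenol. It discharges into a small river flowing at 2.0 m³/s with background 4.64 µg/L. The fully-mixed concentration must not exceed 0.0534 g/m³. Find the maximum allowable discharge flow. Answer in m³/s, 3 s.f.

4.64 µg/L = 0.00464 mg/L.
Mass balance at complete mixing: C_std·(Q_w + Q_r) = Q_w·C_e + Q_r·C_b.
Rearranging, Q_w = Q_r·(C_std − C_b)/(C_e − C_std) = 2.0·(0.0534 − 0.00464) / (0.686 − 0.0534) = 0.1542 m³/s.

0.154 m³/s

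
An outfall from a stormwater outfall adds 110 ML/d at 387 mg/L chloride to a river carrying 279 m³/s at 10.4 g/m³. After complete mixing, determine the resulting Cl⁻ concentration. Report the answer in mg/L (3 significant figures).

110 ML/d = 1.273 m³/s.
Flow-weighted mixing gives C = (1.273·387 + 279·10.4) / (1.273 + 279) = 3394/280.3 = 12.11 mg/L.

12.1 mg/L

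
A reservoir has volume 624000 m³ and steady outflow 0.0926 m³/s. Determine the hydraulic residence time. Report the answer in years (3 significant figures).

Q = 0.0926 m³/s × 3.156e+07 s/yr = 2.922e+06 m³/yr.
Hydraulic residence time τ = V/Q = 624000/2.922e+06 = 0.2135 yr.

0.214 yr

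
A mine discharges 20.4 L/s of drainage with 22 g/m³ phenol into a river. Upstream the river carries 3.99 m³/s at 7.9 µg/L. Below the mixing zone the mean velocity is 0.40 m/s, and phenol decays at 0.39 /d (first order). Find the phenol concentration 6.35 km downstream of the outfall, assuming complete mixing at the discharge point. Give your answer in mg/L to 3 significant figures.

20.4 L/s = 0.0204 m³/s.
7.9 µg/L = 0.0079 mg/L.
After complete mixing, C₀ = (0.0204·22 + 3.99·0.0079) / 4.01 = 0.1198 mg/L.
Travel time t = 6350 m / 0.40 m/s = 1.588e+04 s = 0.1837 d.
C = 0.1198·exp(−0.39·0.1837) = 0.1198·0.9308 = 0.1115 mg/L.

0.111 mg/L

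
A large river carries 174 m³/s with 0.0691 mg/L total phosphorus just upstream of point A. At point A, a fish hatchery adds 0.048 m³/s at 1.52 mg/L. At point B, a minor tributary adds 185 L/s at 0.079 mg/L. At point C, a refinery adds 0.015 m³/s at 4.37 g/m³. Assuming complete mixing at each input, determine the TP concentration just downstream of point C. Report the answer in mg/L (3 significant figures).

0.0699 mg/L

After input A: C = (174·0.0691 + 0.048·1.52) / 174 = 0.0695 mg/L.
185 L/s = 0.185 m³/s.
After input B: C = (174·0.0695 + 0.185·0.079) / 174.2 = 0.06951 mg/L.
After input C: C = (174.2·0.06951 + 0.015·4.37) / 174.2 = 0.06988 mg/L.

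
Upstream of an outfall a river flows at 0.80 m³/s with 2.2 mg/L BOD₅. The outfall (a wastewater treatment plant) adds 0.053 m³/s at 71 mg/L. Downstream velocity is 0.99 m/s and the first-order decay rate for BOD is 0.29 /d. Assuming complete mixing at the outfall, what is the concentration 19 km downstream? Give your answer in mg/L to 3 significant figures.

After complete mixing, C₀ = (0.053·71 + 0.8·2.2) / 0.853 = 6.475 mg/L.
Travel time t = 1.9e+04 m / 0.99 m/s = 1.919e+04 s = 0.2221 d.
C = 6.475·exp(−0.29·0.2221) = 6.475·0.9376 = 6.071 mg/L.

6.07 mg/L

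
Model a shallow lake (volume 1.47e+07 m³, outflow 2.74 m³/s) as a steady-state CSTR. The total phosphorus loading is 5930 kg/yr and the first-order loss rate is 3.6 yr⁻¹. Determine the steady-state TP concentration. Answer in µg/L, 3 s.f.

Outflow Q = 2.74 m³/s × 3.156e+07 s/yr = 8.647e+07 m³/yr.
Steady-state CSTR mass balance: W = Q·C + k·V·C, so C = W/(Q + kV).
Q + kV = 8.647e+07 + 3.6·1.47e+07 = 1.394e+08 m³/yr.
C = 5930/1.394e+08 = 4.254e-05 kg/m³ = 0.04254 mg/L = 42.54 µg/L.

42.5 µg/L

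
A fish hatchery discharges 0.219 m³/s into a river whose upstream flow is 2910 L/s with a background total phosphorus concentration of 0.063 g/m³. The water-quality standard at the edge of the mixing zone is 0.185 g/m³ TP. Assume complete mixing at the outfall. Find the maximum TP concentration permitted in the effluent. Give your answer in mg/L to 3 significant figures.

1.81 mg/L

2910 L/s = 2.91 m³/s.
Mass balance: 0.185·3.129 = 0.219·Cₑ + 2.91·0.063.
Cₑ = (0.5789 − 0.1833) / 0.219 = 1.806 mg/L.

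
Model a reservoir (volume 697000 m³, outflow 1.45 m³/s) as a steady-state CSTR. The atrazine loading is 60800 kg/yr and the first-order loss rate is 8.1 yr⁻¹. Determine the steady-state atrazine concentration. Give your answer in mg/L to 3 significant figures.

Outflow Q = 1.45 m³/s × 3.156e+07 s/yr = 4.576e+07 m³/yr.
Steady-state CSTR mass balance: W = Q·C + k·V·C, so C = W/(Q + kV).
Q + kV = 4.576e+07 + 8.1·697000 = 5.14e+07 m³/yr.
C = 60800/5.14e+07 = 0.001183 kg/m³ = 1.183 mg/L.

1.18 mg/L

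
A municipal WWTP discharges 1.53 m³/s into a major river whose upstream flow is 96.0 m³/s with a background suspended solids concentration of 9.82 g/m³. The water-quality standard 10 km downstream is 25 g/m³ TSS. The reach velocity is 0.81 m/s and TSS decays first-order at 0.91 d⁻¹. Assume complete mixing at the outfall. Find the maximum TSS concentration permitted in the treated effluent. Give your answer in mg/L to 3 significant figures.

1200 mg/L

Travel time to the compliance point: t = 1e+04/0.81 = 1.235e+04 s = 0.1429 d; decay factor exp(−0.91·0.1429) = 0.8781.
So the concentration just after mixing may be at most 25/0.8781 = 28.47 mg/L.
Mass balance: 28.47·97.53 = 1.53·Cₑ + 96·9.82.
Cₑ = (2777 − 942.7) / 1.53 = 1199 mg/L.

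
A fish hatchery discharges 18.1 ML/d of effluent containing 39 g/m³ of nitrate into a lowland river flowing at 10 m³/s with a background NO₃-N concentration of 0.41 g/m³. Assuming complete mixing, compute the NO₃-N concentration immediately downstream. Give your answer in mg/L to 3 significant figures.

1.20 mg/L

18.1 ML/d = 0.2095 m³/s.
By mass balance at complete mixing, C = (0.2095·39 + 10·0.41) / (0.2095 + 10) = 12.27/10.21 = 1.202 mg/L.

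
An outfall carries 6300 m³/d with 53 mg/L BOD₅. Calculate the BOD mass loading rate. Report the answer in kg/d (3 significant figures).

6300 m³/d = 0.07292 m³/s.
Mass flux = Q·C = 0.07292 m³/s × 53 g/m³ = 3.865 g/s.
= 3.865 g/s × 86.4 = 333.9 kg/d.

334 kg/d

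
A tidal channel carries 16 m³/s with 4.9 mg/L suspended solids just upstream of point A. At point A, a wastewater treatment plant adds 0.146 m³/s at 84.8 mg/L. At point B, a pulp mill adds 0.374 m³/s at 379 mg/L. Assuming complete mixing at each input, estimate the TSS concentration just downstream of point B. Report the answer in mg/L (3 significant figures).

14.1 mg/L

After input A: C = (16·4.9 + 0.146·84.8) / 16.15 = 5.622 mg/L.
After input B: C = (16.15·5.622 + 0.374·379) / 16.52 = 14.08 mg/L.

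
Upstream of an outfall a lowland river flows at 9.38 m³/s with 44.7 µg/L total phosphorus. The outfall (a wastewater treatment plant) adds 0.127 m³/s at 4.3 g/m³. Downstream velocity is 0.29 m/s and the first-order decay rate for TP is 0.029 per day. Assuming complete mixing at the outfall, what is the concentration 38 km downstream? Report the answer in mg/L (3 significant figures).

44.7 µg/L = 0.0447 mg/L.
After complete mixing, C₀ = (0.127·4.3 + 9.38·0.0447) / 9.507 = 0.1015 mg/L.
Travel time t = 3.8e+04 m / 0.29 m/s = 1.31e+05 s = 1.517 d.
C = 0.1015·exp(−0.029·1.517) = 0.1015·0.957 = 0.09718 mg/L.

0.0972 mg/L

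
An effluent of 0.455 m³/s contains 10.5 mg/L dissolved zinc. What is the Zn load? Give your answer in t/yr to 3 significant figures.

Mass flux = Q·C = 0.455 m³/s × 10.5 g/m³ = 4.777 g/s.
= 4.777 g/s × 31.56 = 150.8 t/yr.

151 t/yr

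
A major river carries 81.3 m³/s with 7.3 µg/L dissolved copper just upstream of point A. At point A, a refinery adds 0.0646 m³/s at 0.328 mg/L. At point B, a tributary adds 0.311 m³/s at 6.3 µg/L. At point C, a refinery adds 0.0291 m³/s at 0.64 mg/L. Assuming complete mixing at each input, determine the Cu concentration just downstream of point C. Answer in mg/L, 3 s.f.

7.3 µg/L = 0.0073 mg/L.
After input A: C = (81.3·0.0073 + 0.0646·0.328) / 81.36 = 0.007555 mg/L.
6.3 µg/L = 0.0063 mg/L.
After input B: C = (81.36·0.007555 + 0.311·0.0063) / 81.68 = 0.00755 mg/L.
After input C: C = (81.68·0.00755 + 0.0291·0.64) / 81.7 = 0.007775 mg/L.

0.00778 mg/L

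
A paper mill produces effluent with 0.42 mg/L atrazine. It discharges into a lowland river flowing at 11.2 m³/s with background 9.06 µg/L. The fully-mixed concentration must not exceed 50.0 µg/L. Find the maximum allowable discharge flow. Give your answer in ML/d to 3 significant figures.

9.06 µg/L = 0.00906 mg/L.
50.0 µg/L = 0.05 mg/L.
Mass balance at complete mixing: C_std·(Q_w + Q_r) = Q_w·C_e + Q_r·C_b.
Rearranging, Q_w = Q_r·(C_std − C_b)/(C_e − C_std) = 11.2·(0.05 − 0.00906) / (0.42 − 0.05) = 1.239 m³/s.
= 107.1 ML/d.

107 ML/d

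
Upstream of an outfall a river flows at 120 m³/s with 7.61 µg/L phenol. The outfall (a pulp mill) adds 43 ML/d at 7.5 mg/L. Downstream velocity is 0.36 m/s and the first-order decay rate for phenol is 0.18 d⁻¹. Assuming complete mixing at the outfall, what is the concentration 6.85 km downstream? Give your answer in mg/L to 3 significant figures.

0.0371 mg/L

43 ML/d = 0.4977 m³/s.
7.61 µg/L = 0.00761 mg/L.
After complete mixing, C₀ = (0.4977·7.5 + 120·0.00761) / 120.5 = 0.03856 mg/L.
Travel time t = 6850 m / 0.36 m/s = 1.903e+04 s = 0.2202 d.
C = 0.03856·exp(−0.18·0.2202) = 0.03856·0.9611 = 0.03706 mg/L.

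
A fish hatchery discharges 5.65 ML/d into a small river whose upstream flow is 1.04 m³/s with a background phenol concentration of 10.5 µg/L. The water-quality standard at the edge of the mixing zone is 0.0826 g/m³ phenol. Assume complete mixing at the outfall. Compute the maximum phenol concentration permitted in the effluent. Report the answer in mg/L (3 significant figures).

1.23 mg/L

5.65 ML/d = 0.06539 m³/s.
10.5 µg/L = 0.0105 mg/L.
Mass balance: 0.0826·1.105 = 0.06539·Cₑ + 1.04·0.0105.
Cₑ = (0.09131 − 0.01092) / 0.06539 = 1.229 mg/L.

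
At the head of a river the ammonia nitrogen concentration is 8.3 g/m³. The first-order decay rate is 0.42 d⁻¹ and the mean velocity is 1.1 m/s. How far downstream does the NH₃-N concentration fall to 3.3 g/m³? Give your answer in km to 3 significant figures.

From C = C₀·e^(−kt), t = ln(C₀/C)/k = ln(8.3/3.3)/0.42 = 0.9223/0.42 = 2.196 d.
Distance = v·t = 1.1 m/s × 1.897e+05 s = 2.087e+05 m = 208.7 km.

209 km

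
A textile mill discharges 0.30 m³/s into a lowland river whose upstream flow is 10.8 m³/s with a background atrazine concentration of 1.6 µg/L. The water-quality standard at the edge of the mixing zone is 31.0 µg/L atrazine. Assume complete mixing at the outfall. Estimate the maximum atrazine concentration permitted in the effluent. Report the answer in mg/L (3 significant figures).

1.6 µg/L = 0.0016 mg/L.
31.0 µg/L = 0.031 mg/L.
Mass balance: 0.031·11.1 = 0.3·Cₑ + 10.8·0.0016.
Cₑ = (0.3441 − 0.01728) / 0.3 = 1.089 mg/L.

1.09 mg/L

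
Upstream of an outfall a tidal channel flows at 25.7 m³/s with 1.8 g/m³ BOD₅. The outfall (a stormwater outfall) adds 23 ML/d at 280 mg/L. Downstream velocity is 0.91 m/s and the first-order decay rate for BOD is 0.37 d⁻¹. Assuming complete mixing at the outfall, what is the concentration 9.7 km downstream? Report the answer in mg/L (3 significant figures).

4.44 mg/L

23 ML/d = 0.2662 m³/s.
After complete mixing, C₀ = (0.2662·280 + 25.7·1.8) / 25.97 = 4.652 mg/L.
Travel time t = 9700 m / 0.91 m/s = 1.066e+04 s = 0.1234 d.
C = 4.652·exp(−0.37·0.1234) = 4.652·0.9554 = 4.445 mg/L.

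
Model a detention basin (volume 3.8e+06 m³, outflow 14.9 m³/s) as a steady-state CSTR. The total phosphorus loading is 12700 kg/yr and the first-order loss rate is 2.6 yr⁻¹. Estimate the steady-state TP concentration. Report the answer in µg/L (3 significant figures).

Outflow Q = 14.9 m³/s × 3.156e+07 s/yr = 4.702e+08 m³/yr.
Steady-state CSTR mass balance: W = Q·C + k·V·C, so C = W/(Q + kV).
Q + kV = 4.702e+08 + 2.6·3.8e+06 = 4.801e+08 m³/yr.
C = 12700/4.801e+08 = 2.645e-05 kg/m³ = 0.02645 mg/L = 26.45 µg/L.

26.5 µg/L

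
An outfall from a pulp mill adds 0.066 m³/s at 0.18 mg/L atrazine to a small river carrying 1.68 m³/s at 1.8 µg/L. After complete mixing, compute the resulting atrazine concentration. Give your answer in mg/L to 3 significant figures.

1.8 µg/L = 0.0018 mg/L.
By mass balance at complete mixing, C = (0.066·0.18 + 1.68·0.0018) / (0.066 + 1.68) = 0.0149/1.746 = 0.008536 mg/L.

0.00854 mg/L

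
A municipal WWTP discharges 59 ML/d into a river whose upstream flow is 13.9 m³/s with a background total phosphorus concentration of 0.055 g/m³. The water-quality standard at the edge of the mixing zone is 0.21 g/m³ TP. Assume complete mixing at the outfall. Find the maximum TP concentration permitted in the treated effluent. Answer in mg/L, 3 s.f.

3.37 mg/L

59 ML/d = 0.6829 m³/s.
Mass balance: 0.21·14.58 = 0.6829·Cₑ + 13.9·0.055.
Cₑ = (3.062 − 0.7645) / 0.6829 = 3.365 mg/L.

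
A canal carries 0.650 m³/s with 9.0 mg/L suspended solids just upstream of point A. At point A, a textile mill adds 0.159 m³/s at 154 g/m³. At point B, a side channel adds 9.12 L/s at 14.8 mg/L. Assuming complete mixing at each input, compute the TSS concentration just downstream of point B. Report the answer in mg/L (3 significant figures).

37.2 mg/L

After input A: C = (0.65·9 + 0.159·154) / 0.809 = 37.5 mg/L.
9.12 L/s = 0.00912 m³/s.
After input B: C = (0.809·37.5 + 0.00912·14.8) / 0.8181 = 37.25 mg/L.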